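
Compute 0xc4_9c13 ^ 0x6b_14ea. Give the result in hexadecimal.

0xaf88f9

XOR each hex digit independently (no carries):
  c^6=a, 4^b=f, 9^1=8, c^4=8, 1^e=f, 3^a=9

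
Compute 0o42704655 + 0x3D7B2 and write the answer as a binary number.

0b100011110110000101011111

0o42704655 = 0b100010111000100110101101 in binary.
0x3D7B2 = 0b111101011110110010 in binary.
Add column by column in base 2, right to left:
  1+0 = 1
  0+1 = 1
  1+0 = 1
  1+0 = 1
  0+1 = 1
  1+1 = 0 carry 1
  0+0+1 = 1
  1+1 = 0 carry 1
  1+1+1 = 1 carry 1
  0+1+1 = 0 carry 1
  0+1+1 = 0 carry 1
  1+0+1 = 0 carry 1
  0+1+1 = 0 carry 1
  0+0+1 = 1
  0+1 = 1
  1+1 = 0 carry 1
  1+1+1 = 1 carry 1
  1+1+1 = 1 carry 1
  0+0+1 = 1
  1+0 = 1
  0+0 = 0
  0+0 = 0
  0+0 = 0
  1+0 = 1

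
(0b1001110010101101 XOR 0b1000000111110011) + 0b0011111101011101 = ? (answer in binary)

First 0b1001110010101101 XOR 0b1000000111110011 = 0b0001110101011110.
Add column by column in base 2, right to left:
  0+1 = 1
  1+0 = 1
  1+1 = 0 carry 1
  1+1+1 = 1 carry 1
  1+1+1 = 1 carry 1
  0+0+1 = 1
  1+1 = 0 carry 1
  0+0+1 = 1
  1+1 = 0 carry 1
  0+1+1 = 0 carry 1
  1+1+1 = 1 carry 1
  1+1+1 = 1 carry 1
  1+1+1 = 1 carry 1
  0+1+1 = 0 carry 1
  final carry 1

0b101110010111011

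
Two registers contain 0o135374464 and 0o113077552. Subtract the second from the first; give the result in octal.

Subtract column by column in base 8:
  4-2 → 2
  6-5 → 1
  4-5 → 7 (borrow)
  4-7-1 → 4 (borrow)
  7-7-1 → 7 (borrow)
  3-0-1 → 2
  5-3 → 2
  3-1 → 2
  1-1 → 0

0o22274712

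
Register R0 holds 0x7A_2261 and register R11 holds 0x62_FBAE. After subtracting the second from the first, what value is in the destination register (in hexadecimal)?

Subtract column by column in base 16:
  1-E → 3 (borrow)
  6-A-1 → B (borrow)
  2-B-1 → 6 (borrow)
  2-F-1 → 2 (borrow)
  A-2-1 → 7
  7-6 → 1

0x1726B3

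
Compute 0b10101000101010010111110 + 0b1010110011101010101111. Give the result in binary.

Add column by column in base 2, right to left:
  0+1 = 1
  1+1 = 0 carry 1
  1+1+1 = 1 carry 1
  1+1+1 = 1 carry 1
  1+0+1 = 0 carry 1
  1+1+1 = 1 carry 1
  0+0+1 = 1
  1+1 = 0 carry 1
  0+0+1 = 1
  0+1 = 1
  1+0 = 1
  0+1 = 1
  1+1 = 0 carry 1
  0+1+1 = 0 carry 1
  1+0+1 = 0 carry 1
  0+0+1 = 1
  0+1 = 1
  0+1 = 1
  1+0 = 1
  0+1 = 1
  1+0 = 1
  0+1 = 1
  1+0 = 1

0b11111111000111101101101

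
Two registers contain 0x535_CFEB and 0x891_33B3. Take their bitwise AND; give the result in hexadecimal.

0x01103A3

AND each hex digit independently (no carries):
  5&8=0, 3&9=1, 5&1=1, C&3=0, F&3=3, E&B=A, B&3=3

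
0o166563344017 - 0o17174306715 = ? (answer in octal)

Subtract column by column in base 8:
  7-5 → 2
  1-1 → 0
  0-7 → 1 (borrow)
  4-6-1 → 5 (borrow)
  4-0-1 → 3
  3-3 → 0
  3-4 → 7 (borrow)
  6-7-1 → 6 (borrow)
  5-1-1 → 3
  6-7 → 7 (borrow)
  6-1-1 → 4
  1-0 → 1

0o147367035102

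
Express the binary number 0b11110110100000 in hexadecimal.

0x3DA0

Group the bits into nibbles: 0011 1101 1010 0000 → 3DA0.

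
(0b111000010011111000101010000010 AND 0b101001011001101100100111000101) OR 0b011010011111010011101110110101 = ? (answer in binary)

0b111010011111111011101110110101

0b111000010011111000101010000010 AND 0b101001011001101100100111000101 = 0b101000010001101000100010000000.
Then OR with 0b011010011111010011101110110101.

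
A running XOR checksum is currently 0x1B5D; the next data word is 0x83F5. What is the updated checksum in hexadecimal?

0x98A8

XOR each hex digit independently (no carries):
  1^8=9, B^3=8, 5^F=A, D^5=8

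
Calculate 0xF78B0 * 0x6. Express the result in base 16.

0x5CD420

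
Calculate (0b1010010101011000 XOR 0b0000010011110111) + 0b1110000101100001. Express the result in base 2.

First 0b1010010101011000 XOR 0b0000010011110111 = 0b1010000110101111.
Add column by column in base 2, right to left:
  1+1 = 0 carry 1
  1+0+1 = 0 carry 1
  1+0+1 = 0 carry 1
  1+0+1 = 0 carry 1
  0+0+1 = 1
  1+1 = 0 carry 1
  0+1+1 = 0 carry 1
  1+0+1 = 0 carry 1
  1+1+1 = 1 carry 1
  0+0+1 = 1
  0+0 = 0
  0+0 = 0
  0+0 = 0
  1+1 = 0 carry 1
  0+1+1 = 0 carry 1
  1+1+1 = 1 carry 1
  final carry 1

0b11000001100010000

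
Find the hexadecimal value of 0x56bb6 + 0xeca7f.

0x143635

Add column by column in base 16, right to left:
  6+f = 5 carry 1
  b+7+1 = 3 carry 1
  b+a+1 = 6 carry 1
  6+c+1 = 3 carry 1
  5+e+1 = 4 carry 1
  final carry 1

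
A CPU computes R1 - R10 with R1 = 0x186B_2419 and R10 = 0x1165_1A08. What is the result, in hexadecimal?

0x7060A11

Subtract column by column in base 16:
  9-8 → 1
  1-0 → 1
  4-A → A (borrow)
  2-1-1 → 0
  B-5 → 6
  6-6 → 0
  8-1 → 7
  1-1 → 0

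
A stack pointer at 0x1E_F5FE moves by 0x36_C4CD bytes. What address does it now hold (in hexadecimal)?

Add column by column in base 16, right to left:
  E+D = B carry 1
  F+C+1 = C carry 1
  5+4+1 = A
  F+C = B carry 1
  E+6+1 = 5 carry 1
  1+3+1 = 5

0x55BACB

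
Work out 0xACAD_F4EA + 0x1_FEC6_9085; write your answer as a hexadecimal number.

0x2AB74856F

Add column by column in base 16, right to left:
  A+5 = F
  E+8 = 6 carry 1
  4+0+1 = 5
  F+9 = 8 carry 1
  D+6+1 = 4 carry 1
  A+C+1 = 7 carry 1
  C+E+1 = B carry 1
  A+F+1 = A carry 1
  0+1+1 = 2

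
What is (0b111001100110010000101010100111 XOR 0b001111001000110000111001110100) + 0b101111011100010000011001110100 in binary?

0b1100110001010110000101101000111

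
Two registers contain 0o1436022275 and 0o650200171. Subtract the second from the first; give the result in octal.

Subtract column by column in base 8:
  5-1 → 4
  7-7 → 0
  2-1 → 1
  2-0 → 2
  2-0 → 2
  0-2 → 6 (borrow)
  6-0-1 → 5
  3-5 → 6 (borrow)
  4-6-1 → 5 (borrow)
  1-0-1 → 0

0o565622104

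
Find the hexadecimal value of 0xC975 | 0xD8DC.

OR each hex digit independently (no carries):
  C|D=D, 9|8=9, 7|D=F, 5|C=D

0xD9FD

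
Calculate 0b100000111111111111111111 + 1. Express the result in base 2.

The trailing 18 digits are 1 (max in base 2), so adding 1 cascades: they roll to 0 and the next digit up increments.

0b100001000000000000000000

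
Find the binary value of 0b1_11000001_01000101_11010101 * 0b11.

Multiply each base-2 digit by 3, carrying:
  1×3 = 3 → write 1 carry 1
  0×3+1 = 1 → write 1
  1×3 = 3 → write 1 carry 1
  0×3+1 = 1 → write 1
  1×3 = 3 → write 1 carry 1
  0×3+1 = 1 → write 1
  1×3 = 3 → write 1 carry 1
  1×3+1 = 4 → write 0 carry 2
  1×3+2 = 5 → write 1 carry 2
  0×3+2 = 2 → write 0 carry 1
  1×3+1 = 4 → write 0 carry 2
  0×3+2 = 2 → write 0 carry 1
  0×3+1 = 1 → write 1
  0×3 = 0 → write 0
  1×3 = 3 → write 1 carry 1
  0×3+1 = 1 → write 1
  1×3 = 3 → write 1 carry 1
  0×3+1 = 1 → write 1
  0×3 = 0 → write 0
  0×3 = 0 → write 0
  0×3 = 0 → write 0
  0×3 = 0 → write 0
  1×3 = 3 → write 1 carry 1
  1×3+1 = 4 → write 0 carry 2
  1×3+2 = 5 → write 1 carry 2
  remaining carry: 10

0b101010000111101000101111111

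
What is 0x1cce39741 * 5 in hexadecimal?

0x90071f445

Multiply each base-16 digit by 5, carrying:
  1×5 = 5 → write 5
  4×5 = 20 → write 4 carry 1
  7×5+1 = 36 → write 4 carry 2
  9×5+2 = 47 → write f carry 2
  3×5+2 = 17 → write 1 carry 1
  e×5+1 = 71 → write 7 carry 4
  c×5+4 = 64 → write 0 carry 4
  c×5+4 = 64 → write 0 carry 4
  1×5+4 = 9 → write 9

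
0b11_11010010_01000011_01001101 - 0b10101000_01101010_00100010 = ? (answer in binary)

0b11001010011101100100101011

Subtract column by column in base 2:
  1-0 → 1
  0-1 → 1 (borrow)
  1-0-1 → 0
  1-0 → 1
  0-0 → 0
  0-1 → 1 (borrow)
  1-0-1 → 0
  0-0 → 0
  1-0 → 1
  1-1 → 0
  0-0 → 0
  0-1 → 1 (borrow)
  0-0-1 → 1 (borrow)
  0-1-1 → 0 (borrow)
  1-1-1 → 1 (borrow)
  0-0-1 → 1 (borrow)
  0-0-1 → 1 (borrow)
  1-0-1 → 0
  0-0 → 0
  0-1 → 1 (borrow)
  1-0-1 → 0
  0-1 → 1 (borrow)
  1-0-1 → 0
  1-1 → 0
  1-0 → 1
  1-0 → 1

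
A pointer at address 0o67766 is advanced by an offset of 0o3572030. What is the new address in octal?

Add column by column in base 8, right to left:
  6+0 = 6
  6+3 = 1 carry 1
  7+0+1 = 0 carry 1
  7+2+1 = 2 carry 1
  6+7+1 = 6 carry 1
  0+5+1 = 6
  0+3 = 3

0o3662016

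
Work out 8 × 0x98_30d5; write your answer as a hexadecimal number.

Multiply each base-16 digit by 8, carrying:
  5×8 = 40 → write 8 carry 2
  d×8+2 = 106 → write a carry 6
  0×8+6 = 6 → write 6
  3×8 = 24 → write 8 carry 1
  8×8+1 = 65 → write 1 carry 4
  9×8+4 = 76 → write c carry 4
  remaining carry: 4

0x4c186a8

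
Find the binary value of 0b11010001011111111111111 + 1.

0b11010001100000000000000

The trailing 14 digits are 1 (max in base 2), so adding 1 cascades: they roll to 0 and the next digit up increments.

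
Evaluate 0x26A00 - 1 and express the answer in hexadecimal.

The trailing 2 digits are 0, so subtracting 1 borrows through: they become F and the next digit up decrements.

0x269FF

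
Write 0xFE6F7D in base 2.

Expand each hex digit to 4 bits: F=1111 E=1110 6=0110 F=1111 7=0111 D=1101.

0b111111100110111101111101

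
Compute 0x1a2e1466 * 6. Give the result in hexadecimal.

0x9d147a64

Multiply each base-16 digit by 6, carrying:
  6×6 = 36 → write 4 carry 2
  6×6+2 = 38 → write 6 carry 2
  4×6+2 = 26 → write a carry 1
  1×6+1 = 7 → write 7
  e×6 = 84 → write 4 carry 5
  2×6+5 = 17 → write 1 carry 1
  a×6+1 = 61 → write d carry 3
  1×6+3 = 9 → write 9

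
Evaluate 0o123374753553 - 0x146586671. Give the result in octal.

0o52546670372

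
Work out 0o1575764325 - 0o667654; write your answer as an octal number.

Subtract column by column in base 8:
  5-4 → 1
  2-5 → 5 (borrow)
  3-6-1 → 4 (borrow)
  4-7-1 → 4 (borrow)
  6-6-1 → 7 (borrow)
  7-6-1 → 0
  5-0 → 5
  7-0 → 7
  5-0 → 5
  1-0 → 1

0o1575074451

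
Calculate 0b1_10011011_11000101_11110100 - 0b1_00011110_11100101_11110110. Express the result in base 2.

Subtract column by column in base 2:
  0-0 → 0
  0-1 → 1 (borrow)
  1-1-1 → 1 (borrow)
  0-0-1 → 1 (borrow)
  1-1-1 → 1 (borrow)
  1-1-1 → 1 (borrow)
  1-1-1 → 1 (borrow)
  1-1-1 → 1 (borrow)
  1-1-1 → 1 (borrow)
  0-0-1 → 1 (borrow)
  1-1-1 → 1 (borrow)
  0-0-1 → 1 (borrow)
  0-0-1 → 1 (borrow)
  0-1-1 → 0 (borrow)
  1-1-1 → 1 (borrow)
  1-1-1 → 1 (borrow)
  1-0-1 → 0
  1-1 → 0
  0-1 → 1 (borrow)
  1-1-1 → 1 (borrow)
  1-1-1 → 1 (borrow)
  0-0-1 → 1 (borrow)
  0-0-1 → 1 (borrow)
  1-0-1 → 0
  1-1 → 0

0b11111001101111111111110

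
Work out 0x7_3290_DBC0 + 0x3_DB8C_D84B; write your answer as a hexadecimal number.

Add column by column in base 16, right to left:
  0+B = B
  C+4 = 0 carry 1
  B+8+1 = 4 carry 1
  D+D+1 = B carry 1
  0+C+1 = D
  9+8 = 1 carry 1
  2+B+1 = E
  3+D = 0 carry 1
  7+3+1 = B

0xB0E1DB40B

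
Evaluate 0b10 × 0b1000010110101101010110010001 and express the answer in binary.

0b10000101101011010101100100010

Multiply each base-2 digit by 2, carrying:
  1×2 = 2 → write 0 carry 1
  0×2+1 = 1 → write 1
  0×2 = 0 → write 0
  0×2 = 0 → write 0
  1×2 = 2 → write 0 carry 1
  0×2+1 = 1 → write 1
  0×2 = 0 → write 0
  1×2 = 2 → write 0 carry 1
  1×2+1 = 3 → write 1 carry 1
  0×2+1 = 1 → write 1
  1×2 = 2 → write 0 carry 1
  0×2+1 = 1 → write 1
  1×2 = 2 → write 0 carry 1
  0×2+1 = 1 → write 1
  1×2 = 2 → write 0 carry 1
  1×2+1 = 3 → write 1 carry 1
  0×2+1 = 1 → write 1
  1×2 = 2 → write 0 carry 1
  0×2+1 = 1 → write 1
  1×2 = 2 → write 0 carry 1
  1×2+1 = 3 → write 1 carry 1
  0×2+1 = 1 → write 1
  1×2 = 2 → write 0 carry 1
  0×2+1 = 1 → write 1
  0×2 = 0 → write 0
  0×2 = 0 → write 0
  0×2 = 0 → write 0
  1×2 = 2 → write 0 carry 1
  remaining carry: 1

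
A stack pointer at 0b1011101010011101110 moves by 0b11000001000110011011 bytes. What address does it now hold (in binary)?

0b100011110011010001001

Add column by column in base 2, right to left:
  0+1 = 1
  1+1 = 0 carry 1
  1+0+1 = 0 carry 1
  1+1+1 = 1 carry 1
  0+1+1 = 0 carry 1
  1+0+1 = 0 carry 1
  1+0+1 = 0 carry 1
  1+1+1 = 1 carry 1
  0+1+1 = 0 carry 1
  0+0+1 = 1
  1+0 = 1
  0+0 = 0
  1+1 = 0 carry 1
  0+0+1 = 1
  1+0 = 1
  1+0 = 1
  1+0 = 1
  0+0 = 0
  1+1 = 0 carry 1
  0+1+1 = 0 carry 1
  final carry 1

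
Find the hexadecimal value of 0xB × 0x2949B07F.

0x1C62A9575

Multiply each base-16 digit by 11, carrying:
  F×11 = 165 → write 5 carry 10
  7×11+10 = 87 → write 7 carry 5
  0×11+5 = 5 → write 5
  B×11 = 121 → write 9 carry 7
  9×11+7 = 106 → write A carry 6
  4×11+6 = 50 → write 2 carry 3
  9×11+3 = 102 → write 6 carry 6
  2×11+6 = 28 → write C carry 1
  remaining carry: 1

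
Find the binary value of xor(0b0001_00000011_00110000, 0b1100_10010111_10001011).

XOR bit by bit (1 where the bits differ):
  00010000001100110000
^ 11001001011110001011
= 11011001010010111011

0b11011001010010111011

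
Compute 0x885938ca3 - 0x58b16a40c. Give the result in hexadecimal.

Subtract column by column in base 16:
  3-c → 7 (borrow)
  a-0-1 → 9
  c-4 → 8
  8-a → e (borrow)
  3-6-1 → c (borrow)
  9-1-1 → 7
  5-b → a (borrow)
  8-8-1 → f (borrow)
  8-5-1 → 2

0x2fa7ce897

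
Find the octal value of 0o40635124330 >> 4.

0o2031645215

4 bits is not a whole number of base-8 digits; in binary: 100000110011101001010100011011000 >> 4 = 10000011001110100101010001101.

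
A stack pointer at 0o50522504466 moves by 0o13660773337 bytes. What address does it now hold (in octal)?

0o64403500025

Add column by column in base 8, right to left:
  6+7 = 5 carry 1
  6+3+1 = 2 carry 1
  4+3+1 = 0 carry 1
  4+3+1 = 0 carry 1
  0+7+1 = 0 carry 1
  5+7+1 = 5 carry 1
  2+0+1 = 3
  2+6 = 0 carry 1
  5+6+1 = 4 carry 1
  0+3+1 = 4
  5+1 = 6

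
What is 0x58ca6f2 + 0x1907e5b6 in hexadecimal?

Add column by column in base 16, right to left:
  2+6 = 8
  f+b = a carry 1
  6+5+1 = c
  a+e = 8 carry 1
  c+7+1 = 4 carry 1
  8+0+1 = 9
  5+9 = e
  0+1 = 1

0x1e948ca8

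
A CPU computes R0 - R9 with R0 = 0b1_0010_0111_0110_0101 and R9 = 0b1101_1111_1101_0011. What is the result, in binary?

0b100011110010010

Subtract column by column in base 2:
  1-1 → 0
  0-1 → 1 (borrow)
  1-0-1 → 0
  0-0 → 0
  0-1 → 1 (borrow)
  1-0-1 → 0
  1-1 → 0
  0-1 → 1 (borrow)
  1-1-1 → 1 (borrow)
  1-1-1 → 1 (borrow)
  1-1-1 → 1 (borrow)
  0-1-1 → 0 (borrow)
  0-1-1 → 0 (borrow)
  1-0-1 → 0
  0-1 → 1 (borrow)
  0-1-1 → 0 (borrow)
  1-0-1 → 0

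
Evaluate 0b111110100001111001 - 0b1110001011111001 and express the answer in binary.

Subtract column by column in base 2:
  1-1 → 0
  0-0 → 0
  0-0 → 0
  1-1 → 0
  1-1 → 0
  1-1 → 0
  1-1 → 0
  0-1 → 1 (borrow)
  0-0-1 → 1 (borrow)
  0-1-1 → 0 (borrow)
  0-0-1 → 1 (borrow)
  1-0-1 → 0
  0-0 → 0
  1-1 → 0
  1-1 → 0
  1-1 → 0
  1-0 → 1
  1-0 → 1

0b110000010110000000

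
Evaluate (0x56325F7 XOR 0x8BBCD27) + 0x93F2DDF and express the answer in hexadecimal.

First 0x56325F7 XOR 0x8BBCD27 = 0xDD8E8D0.
Add column by column in base 16, right to left:
  0+F = F
  D+D = A carry 1
  8+D+1 = 6 carry 1
  E+2+1 = 1 carry 1
  8+F+1 = 8 carry 1
  D+3+1 = 1 carry 1
  D+9+1 = 7 carry 1
  final carry 1

0x171816AF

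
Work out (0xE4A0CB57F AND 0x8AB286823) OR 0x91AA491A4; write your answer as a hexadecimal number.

0xE4A0CB57F AND 0x8AB286823 = 0x80A082023.
Then OR with 0x91AA491A4.

0x91AACB1A7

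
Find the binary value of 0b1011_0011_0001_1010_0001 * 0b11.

Multiply each base-2 digit by 3, carrying:
  1×3 = 3 → write 1 carry 1
  0×3+1 = 1 → write 1
  0×3 = 0 → write 0
  0×3 = 0 → write 0
  0×3 = 0 → write 0
  1×3 = 3 → write 1 carry 1
  0×3+1 = 1 → write 1
  1×3 = 3 → write 1 carry 1
  1×3+1 = 4 → write 0 carry 2
  0×3+2 = 2 → write 0 carry 1
  0×3+1 = 1 → write 1
  0×3 = 0 → write 0
  1×3 = 3 → write 1 carry 1
  1×3+1 = 4 → write 0 carry 2
  0×3+2 = 2 → write 0 carry 1
  0×3+1 = 1 → write 1
  1×3 = 3 → write 1 carry 1
  1×3+1 = 4 → write 0 carry 2
  0×3+2 = 2 → write 0 carry 1
  1×3+1 = 4 → write 0 carry 2
  remaining carry: 10

0b1000011001010011100011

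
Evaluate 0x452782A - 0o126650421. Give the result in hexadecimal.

0x2F72719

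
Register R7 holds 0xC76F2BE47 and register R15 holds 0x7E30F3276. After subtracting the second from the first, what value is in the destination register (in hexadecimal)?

Subtract column by column in base 16:
  7-6 → 1
  4-7 → D (borrow)
  E-2-1 → B
  B-3 → 8
  2-F → 3 (borrow)
  F-0-1 → E
  6-3 → 3
  7-E → 9 (borrow)
  C-7-1 → 4

0x493E38BD1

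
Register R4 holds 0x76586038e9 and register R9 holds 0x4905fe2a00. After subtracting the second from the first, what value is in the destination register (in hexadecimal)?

Subtract column by column in base 16:
  9-0 → 9
  e-0 → e
  8-a → e (borrow)
  3-2-1 → 0
  0-e → 2 (borrow)
  6-f-1 → 6 (borrow)
  8-5-1 → 2
  5-0 → 5
  6-9 → d (borrow)
  7-4-1 → 2

0x2d52620ee9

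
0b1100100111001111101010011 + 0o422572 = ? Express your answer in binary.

0b1100101011100010011001101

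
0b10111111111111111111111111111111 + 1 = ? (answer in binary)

0b11000000000000000000000000000000

The trailing 30 digits are 1 (max in base 2), so adding 1 cascades: they roll to 0 and the next digit up increments.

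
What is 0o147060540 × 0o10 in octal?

Multiply each base-8 digit by 8, carrying:
  0×8 = 0 → write 0
  4×8 = 32 → write 0 carry 4
  5×8+4 = 44 → write 4 carry 5
  0×8+5 = 5 → write 5
  6×8 = 48 → write 0 carry 6
  0×8+6 = 6 → write 6
  7×8 = 56 → write 0 carry 7
  4×8+7 = 39 → write 7 carry 4
  1×8+4 = 12 → write 4 carry 1
  remaining carry: 1

0o1470605400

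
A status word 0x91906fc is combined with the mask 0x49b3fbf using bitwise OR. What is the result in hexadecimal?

0xd9b3fff

OR each hex digit independently (no carries):
  9|4=d, 1|9=9, 9|b=b, 0|3=3, 6|f=f, f|b=f, c|f=f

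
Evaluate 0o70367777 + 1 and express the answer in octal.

The trailing 4 digits are 7 (max in base 8), so adding 1 cascades: they roll to 0 and the next digit up increments.

0o70370000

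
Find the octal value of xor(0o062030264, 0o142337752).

XOR each oct digit independently (no carries):
  0^1=1, 6^4=2, 2^2=0, 0^3=3, 3^3=0, 0^7=7, 2^7=5, 6^5=3, 4^2=6

0o120307536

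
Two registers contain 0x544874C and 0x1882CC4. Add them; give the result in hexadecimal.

Add column by column in base 16, right to left:
  C+4 = 0 carry 1
  4+C+1 = 1 carry 1
  7+C+1 = 4 carry 1
  8+2+1 = B
  4+8 = C
  4+8 = C
  5+1 = 6

0x6CCB410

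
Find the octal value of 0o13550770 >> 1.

1 bits is not a whole number of base-8 digits; in binary: 1011101101000111111000 >> 1 = 101110110100011111100.

0o5664374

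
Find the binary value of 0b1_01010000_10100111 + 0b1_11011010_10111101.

Add column by column in base 2, right to left:
  1+1 = 0 carry 1
  1+0+1 = 0 carry 1
  1+1+1 = 1 carry 1
  0+1+1 = 0 carry 1
  0+1+1 = 0 carry 1
  1+1+1 = 1 carry 1
  0+0+1 = 1
  1+1 = 0 carry 1
  0+0+1 = 1
  0+1 = 1
  0+0 = 0
  0+1 = 1
  1+1 = 0 carry 1
  0+0+1 = 1
  1+1 = 0 carry 1
  0+1+1 = 0 carry 1
  1+1+1 = 1 carry 1
  final carry 1

0b110010101101100100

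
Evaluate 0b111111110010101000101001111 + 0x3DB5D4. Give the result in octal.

0o1015603443

0b111111110010101000101001111 = 0o776250517 in octal.
0x3DB5D4 = 0o17332724 in octal.
Add column by column in base 8, right to left:
  7+4 = 3 carry 1
  1+2+1 = 4
  5+7 = 4 carry 1
  0+2+1 = 3
  5+3 = 0 carry 1
  2+3+1 = 6
  6+7 = 5 carry 1
  7+1+1 = 1 carry 1
  7+0+1 = 0 carry 1
  final carry 1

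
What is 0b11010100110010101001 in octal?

0o3246251

Group the bits in threes: 011 010 100 110 010 101 001 → 3246251.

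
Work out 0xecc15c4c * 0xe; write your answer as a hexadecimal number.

0xcf2930c28

Multiply each base-16 digit by 14, carrying:
  c×14 = 168 → write 8 carry 10
  4×14+10 = 66 → write 2 carry 4
  c×14+4 = 172 → write c carry 10
  5×14+10 = 80 → write 0 carry 5
  1×14+5 = 19 → write 3 carry 1
  c×14+1 = 169 → write 9 carry 10
  c×14+10 = 178 → write 2 carry 11
  e×14+11 = 207 → write f carry 12
  remaining carry: c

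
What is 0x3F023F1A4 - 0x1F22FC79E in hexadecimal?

0x1FDF42A06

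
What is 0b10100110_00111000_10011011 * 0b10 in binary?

0b1010011000111000100110110

Multiply each base-2 digit by 2, carrying:
  1×2 = 2 → write 0 carry 1
  1×2+1 = 3 → write 1 carry 1
  0×2+1 = 1 → write 1
  1×2 = 2 → write 0 carry 1
  1×2+1 = 3 → write 1 carry 1
  0×2+1 = 1 → write 1
  0×2 = 0 → write 0
  1×2 = 2 → write 0 carry 1
  0×2+1 = 1 → write 1
  0×2 = 0 → write 0
  0×2 = 0 → write 0
  1×2 = 2 → write 0 carry 1
  1×2+1 = 3 → write 1 carry 1
  1×2+1 = 3 → write 1 carry 1
  0×2+1 = 1 → write 1
  0×2 = 0 → write 0
  0×2 = 0 → write 0
  1×2 = 2 → write 0 carry 1
  1×2+1 = 3 → write 1 carry 1
  0×2+1 = 1 → write 1
  0×2 = 0 → write 0
  1×2 = 2 → write 0 carry 1
  0×2+1 = 1 → write 1
  1×2 = 2 → write 0 carry 1
  remaining carry: 1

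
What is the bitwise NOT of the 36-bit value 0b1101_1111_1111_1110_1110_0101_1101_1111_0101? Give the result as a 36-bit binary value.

0b001000000000000100011010001000001010

Invert each bit: 110111111111111011100101110111110101 → 001000000000000100011010001000001010.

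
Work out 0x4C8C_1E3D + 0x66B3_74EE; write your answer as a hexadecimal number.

0xB33F932B

Add column by column in base 16, right to left:
  D+E = B carry 1
  3+E+1 = 2 carry 1
  E+4+1 = 3 carry 1
  1+7+1 = 9
  C+3 = F
  8+B = 3 carry 1
  C+6+1 = 3 carry 1
  4+6+1 = B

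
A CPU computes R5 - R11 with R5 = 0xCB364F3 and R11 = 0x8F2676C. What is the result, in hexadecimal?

0x3C0FD87

Subtract column by column in base 16:
  3-C → 7 (borrow)
  F-6-1 → 8
  4-7 → D (borrow)
  6-6-1 → F (borrow)
  3-2-1 → 0
  B-F → C (borrow)
  C-8-1 → 3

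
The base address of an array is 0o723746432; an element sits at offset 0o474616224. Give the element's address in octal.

Add column by column in base 8, right to left:
  2+4 = 6
  3+2 = 5
  4+2 = 6
  6+6 = 4 carry 1
  4+1+1 = 6
  7+6 = 5 carry 1
  3+4+1 = 0 carry 1
  2+7+1 = 2 carry 1
  7+4+1 = 4 carry 1
  final carry 1

0o1420564656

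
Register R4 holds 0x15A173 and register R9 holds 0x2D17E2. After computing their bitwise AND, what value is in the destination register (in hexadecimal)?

0x050162

AND each hex digit independently (no carries):
  1&2=0, 5&D=5, A&1=0, 1&7=1, 7&E=6, 3&2=2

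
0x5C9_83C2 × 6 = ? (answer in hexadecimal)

0x22B9168C

Multiply each base-16 digit by 6, carrying:
  2×6 = 12 → write C
  C×6 = 72 → write 8 carry 4
  3×6+4 = 22 → write 6 carry 1
  8×6+1 = 49 → write 1 carry 3
  9×6+3 = 57 → write 9 carry 3
  C×6+3 = 75 → write B carry 4
  5×6+4 = 34 → write 2 carry 2
  remaining carry: 2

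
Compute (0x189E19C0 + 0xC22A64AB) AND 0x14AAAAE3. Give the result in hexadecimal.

0x10882A63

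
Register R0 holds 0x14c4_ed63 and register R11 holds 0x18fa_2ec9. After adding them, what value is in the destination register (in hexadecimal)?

0x2dbf1c2c

Add column by column in base 16, right to left:
  3+9 = c
  6+c = 2 carry 1
  d+e+1 = c carry 1
  e+2+1 = 1 carry 1
  4+a+1 = f
  c+f = b carry 1
  4+8+1 = d
  1+1 = 2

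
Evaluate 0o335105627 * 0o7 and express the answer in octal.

0o3013750441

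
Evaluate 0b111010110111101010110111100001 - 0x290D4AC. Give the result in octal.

0b111010110111101010110111100001 = 0o7267526741 in octal.
0x290D4AC = 0o244152254 in octal.
Subtract column by column in base 8:
  1-4 → 5 (borrow)
  4-5-1 → 6 (borrow)
  7-2-1 → 4
  6-2 → 4
  2-5 → 5 (borrow)
  5-1-1 → 3
  7-4 → 3
  6-4 → 2
  2-2 → 0
  7-0 → 7

0o7023354465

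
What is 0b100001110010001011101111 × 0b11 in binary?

Multiply each base-2 digit by 3, carrying:
  1×3 = 3 → write 1 carry 1
  1×3+1 = 4 → write 0 carry 2
  1×3+2 = 5 → write 1 carry 2
  1×3+2 = 5 → write 1 carry 2
  0×3+2 = 2 → write 0 carry 1
  1×3+1 = 4 → write 0 carry 2
  1×3+2 = 5 → write 1 carry 2
  1×3+2 = 5 → write 1 carry 2
  0×3+2 = 2 → write 0 carry 1
  1×3+1 = 4 → write 0 carry 2
  0×3+2 = 2 → write 0 carry 1
  0×3+1 = 1 → write 1
  0×3 = 0 → write 0
  1×3 = 3 → write 1 carry 1
  0×3+1 = 1 → write 1
  0×3 = 0 → write 0
  1×3 = 3 → write 1 carry 1
  1×3+1 = 4 → write 0 carry 2
  1×3+2 = 5 → write 1 carry 2
  0×3+2 = 2 → write 0 carry 1
  0×3+1 = 1 → write 1
  0×3 = 0 → write 0
  0×3 = 0 → write 0
  1×3 = 3 → write 1 carry 1
  remaining carry: 1

0b1100101010110100011001101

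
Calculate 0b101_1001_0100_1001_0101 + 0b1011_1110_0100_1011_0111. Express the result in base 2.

0b100010111100101001100

Add column by column in base 2, right to left:
  1+1 = 0 carry 1
  0+1+1 = 0 carry 1
  1+1+1 = 1 carry 1
  0+0+1 = 1
  1+1 = 0 carry 1
  0+1+1 = 0 carry 1
  0+0+1 = 1
  1+1 = 0 carry 1
  0+0+1 = 1
  0+0 = 0
  1+1 = 0 carry 1
  0+0+1 = 1
  1+0 = 1
  0+1 = 1
  0+1 = 1
  1+1 = 0 carry 1
  1+1+1 = 1 carry 1
  0+1+1 = 0 carry 1
  1+0+1 = 0 carry 1
  0+1+1 = 0 carry 1
  final carry 1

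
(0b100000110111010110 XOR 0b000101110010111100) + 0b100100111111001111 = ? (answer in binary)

0b1001010000100111001

First 0b100000110111010110 XOR 0b000101110010111100 = 0b100101000101101010.
Add column by column in base 2, right to left:
  0+1 = 1
  1+1 = 0 carry 1
  0+1+1 = 0 carry 1
  1+1+1 = 1 carry 1
  0+0+1 = 1
  1+0 = 1
  1+1 = 0 carry 1
  0+1+1 = 0 carry 1
  1+1+1 = 1 carry 1
  0+1+1 = 0 carry 1
  0+1+1 = 0 carry 1
  0+1+1 = 0 carry 1
  1+0+1 = 0 carry 1
  0+0+1 = 1
  1+1 = 0 carry 1
  0+0+1 = 1
  0+0 = 0
  1+1 = 0 carry 1
  final carry 1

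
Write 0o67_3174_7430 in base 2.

Each octal digit is 3 bits: 6=110 7=111 3=011 1=001 7=111 4=100 7=111 4=100 3=011 0=000.

0b110111011001111100111100011000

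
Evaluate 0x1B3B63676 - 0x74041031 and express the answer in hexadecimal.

0x13FB22645

Subtract column by column in base 16:
  6-1 → 5
  7-3 → 4
  6-0 → 6
  3-1 → 2
  6-4 → 2
  B-0 → B
  3-4 → F (borrow)
  B-7-1 → 3
  1-0 → 1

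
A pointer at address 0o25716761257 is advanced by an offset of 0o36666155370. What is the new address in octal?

Add column by column in base 8, right to left:
  7+0 = 7
  5+7 = 4 carry 1
  2+3+1 = 6
  1+5 = 6
  6+5 = 3 carry 1
  7+1+1 = 1 carry 1
  6+6+1 = 5 carry 1
  1+6+1 = 0 carry 1
  7+6+1 = 6 carry 1
  5+6+1 = 4 carry 1
  2+3+1 = 6

0o64605136647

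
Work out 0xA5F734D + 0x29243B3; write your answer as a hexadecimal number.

0xCF1B700

Add column by column in base 16, right to left:
  D+3 = 0 carry 1
  4+B+1 = 0 carry 1
  3+3+1 = 7
  7+4 = B
  F+2 = 1 carry 1
  5+9+1 = F
  A+2 = C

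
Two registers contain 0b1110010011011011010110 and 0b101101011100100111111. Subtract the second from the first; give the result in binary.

Subtract column by column in base 2:
  0-1 → 1 (borrow)
  1-1-1 → 1 (borrow)
  1-1-1 → 1 (borrow)
  0-1-1 → 0 (borrow)
  1-1-1 → 1 (borrow)
  0-1-1 → 0 (borrow)
  1-0-1 → 0
  1-0 → 1
  0-1 → 1 (borrow)
  1-0-1 → 0
  1-0 → 1
  0-1 → 1 (borrow)
  1-1-1 → 1 (borrow)
  1-1-1 → 1 (borrow)
  0-0-1 → 1 (borrow)
  0-1-1 → 0 (borrow)
  1-0-1 → 0
  0-1 → 1 (borrow)
  0-1-1 → 0 (borrow)
  1-0-1 → 0
  1-1 → 0
  1-0 → 1

0b1000100111110110010111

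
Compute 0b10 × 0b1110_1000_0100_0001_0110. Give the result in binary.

Multiply each base-2 digit by 2, carrying:
  0×2 = 0 → write 0
  1×2 = 2 → write 0 carry 1
  1×2+1 = 3 → write 1 carry 1
  0×2+1 = 1 → write 1
  1×2 = 2 → write 0 carry 1
  0×2+1 = 1 → write 1
  0×2 = 0 → write 0
  0×2 = 0 → write 0
  0×2 = 0 → write 0
  0×2 = 0 → write 0
  1×2 = 2 → write 0 carry 1
  0×2+1 = 1 → write 1
  0×2 = 0 → write 0
  0×2 = 0 → write 0
  0×2 = 0 → write 0
  1×2 = 2 → write 0 carry 1
  0×2+1 = 1 → write 1
  1×2 = 2 → write 0 carry 1
  1×2+1 = 3 → write 1 carry 1
  1×2+1 = 3 → write 1 carry 1
  remaining carry: 1

0b111010000100000101100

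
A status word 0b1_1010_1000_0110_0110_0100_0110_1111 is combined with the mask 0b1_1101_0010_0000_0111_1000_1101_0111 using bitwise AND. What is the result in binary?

0b11000000000000110000001000111

AND bit by bit (1 only where both bits are 1):
  11010100001100110010001101111
& 11101001000000111100011010111
= 11000000000000110000001000111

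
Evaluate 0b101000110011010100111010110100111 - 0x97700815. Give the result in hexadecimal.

0b101000110011010100111010110100111 = 0x1466A75A7 in hexadecimal.
Subtract column by column in base 16:
  7-5 → 2
  A-1 → 9
  5-8 → D (borrow)
  7-0-1 → 6
  A-0 → A
  6-7 → F (borrow)
  6-7-1 → E (borrow)
  4-9-1 → A (borrow)
  1-0-1 → 0

0xAEFA6D92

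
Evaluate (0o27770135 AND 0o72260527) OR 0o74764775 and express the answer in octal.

0o76764775

0o27770135 AND 0o72260527 = 0o22260125.
Then OR with 0o74764775.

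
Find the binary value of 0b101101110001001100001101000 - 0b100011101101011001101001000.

Subtract column by column in base 2:
  0-0 → 0
  0-0 → 0
  0-0 → 0
  1-1 → 0
  0-0 → 0
  1-0 → 1
  1-1 → 0
  0-0 → 0
  0-1 → 1 (borrow)
  0-1-1 → 0 (borrow)
  0-0-1 → 1 (borrow)
  1-0-1 → 0
  1-1 → 0
  0-1 → 1 (borrow)
  0-0-1 → 1 (borrow)
  1-1-1 → 1 (borrow)
  0-0-1 → 1 (borrow)
  0-1-1 → 0 (borrow)
  0-1-1 → 0 (borrow)
  1-0-1 → 0
  1-1 → 0
  1-1 → 0
  0-1 → 1 (borrow)
  1-0-1 → 0
  1-0 → 1
  0-0 → 0
  1-1 → 0

0b1010000011110010100100000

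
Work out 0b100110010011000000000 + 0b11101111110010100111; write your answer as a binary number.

0b1000100010001010100111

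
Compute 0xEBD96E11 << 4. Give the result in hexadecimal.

Shifting left by 4 bits = 1 hex digit: append 1 zero.

0xEBD96E110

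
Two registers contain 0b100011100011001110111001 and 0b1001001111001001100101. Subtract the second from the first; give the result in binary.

0b11010010100000101010100

Subtract column by column in base 2:
  1-1 → 0
  0-0 → 0
  0-1 → 1 (borrow)
  1-0-1 → 0
  1-0 → 1
  1-1 → 0
  0-1 → 1 (borrow)
  1-0-1 → 0
  1-0 → 1
  1-1 → 0
  0-0 → 0
  0-0 → 0
  1-1 → 0
  1-1 → 0
  0-1 → 1 (borrow)
  0-1-1 → 0 (borrow)
  0-0-1 → 1 (borrow)
  1-0-1 → 0
  1-1 → 0
  1-0 → 1
  0-0 → 0
  0-1 → 1 (borrow)
  0-0-1 → 1 (borrow)
  1-0-1 → 0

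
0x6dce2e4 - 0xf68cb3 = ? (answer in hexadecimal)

0x5e65631

Subtract column by column in base 16:
  4-3 → 1
  e-b → 3
  2-c → 6 (borrow)
  e-8-1 → 5
  c-6 → 6
  d-f → e (borrow)
  6-0-1 → 5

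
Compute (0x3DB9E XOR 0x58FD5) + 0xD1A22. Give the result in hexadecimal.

0x136E6D

First 0x3DB9E XOR 0x58FD5 = 0x6544B.
Add column by column in base 16, right to left:
  B+2 = D
  4+2 = 6
  4+A = E
  5+1 = 6
  6+D = 3 carry 1
  final carry 1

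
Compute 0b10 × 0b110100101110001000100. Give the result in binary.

Multiply each base-2 digit by 2, carrying:
  0×2 = 0 → write 0
  0×2 = 0 → write 0
  1×2 = 2 → write 0 carry 1
  0×2+1 = 1 → write 1
  0×2 = 0 → write 0
  0×2 = 0 → write 0
  1×2 = 2 → write 0 carry 1
  0×2+1 = 1 → write 1
  0×2 = 0 → write 0
  0×2 = 0 → write 0
  1×2 = 2 → write 0 carry 1
  1×2+1 = 3 → write 1 carry 1
  1×2+1 = 3 → write 1 carry 1
  0×2+1 = 1 → write 1
  1×2 = 2 → write 0 carry 1
  0×2+1 = 1 → write 1
  0×2 = 0 → write 0
  1×2 = 2 → write 0 carry 1
  0×2+1 = 1 → write 1
  1×2 = 2 → write 0 carry 1
  1×2+1 = 3 → write 1 carry 1
  remaining carry: 1

0b1101001011100010001000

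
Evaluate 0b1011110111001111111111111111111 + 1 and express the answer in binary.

0b1011110111010000000000000000000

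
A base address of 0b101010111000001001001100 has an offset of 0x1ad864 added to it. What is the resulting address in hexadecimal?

0xc65ab0

0b101010111000001001001100 = 0xab824c in hexadecimal.
Add column by column in base 16, right to left:
  c+4 = 0 carry 1
  4+6+1 = b
  2+8 = a
  8+d = 5 carry 1
  b+a+1 = 6 carry 1
  a+1+1 = c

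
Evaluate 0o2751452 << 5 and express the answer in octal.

0o136462500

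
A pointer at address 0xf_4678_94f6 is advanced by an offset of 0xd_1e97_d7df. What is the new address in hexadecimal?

0x1c65106cd5

Add column by column in base 16, right to left:
  6+f = 5 carry 1
  f+d+1 = d carry 1
  4+7+1 = c
  9+d = 6 carry 1
  8+7+1 = 0 carry 1
  7+9+1 = 1 carry 1
  6+e+1 = 5 carry 1
  4+1+1 = 6
  f+d = c carry 1
  final carry 1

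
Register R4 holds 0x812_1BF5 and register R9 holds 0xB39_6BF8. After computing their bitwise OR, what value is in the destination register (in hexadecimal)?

OR each hex digit independently (no carries):
  8|B=B, 1|3=3, 2|9=B, 1|6=7, B|B=B, F|F=F, 5|8=D

0xB3B7BFD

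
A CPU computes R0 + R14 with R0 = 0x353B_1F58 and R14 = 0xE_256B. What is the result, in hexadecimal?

Add column by column in base 16, right to left:
  8+B = 3 carry 1
  5+6+1 = C
  F+5 = 4 carry 1
  1+2+1 = 4
  B+E = 9 carry 1
  3+0+1 = 4
  5+0 = 5
  3+0 = 3

0x354944C3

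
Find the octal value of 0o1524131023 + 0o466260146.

0o2212411171

Add column by column in base 8, right to left:
  3+6 = 1 carry 1
  2+4+1 = 7
  0+1 = 1
  1+0 = 1
  3+6 = 1 carry 1
  1+2+1 = 4
  4+6 = 2 carry 1
  2+6+1 = 1 carry 1
  5+4+1 = 2 carry 1
  1+0+1 = 2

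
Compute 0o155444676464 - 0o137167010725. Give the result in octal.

Subtract column by column in base 8:
  4-5 → 7 (borrow)
  6-2-1 → 3
  4-7 → 5 (borrow)
  6-0-1 → 5
  7-1 → 6
  6-0 → 6
  4-7 → 5 (borrow)
  4-6-1 → 5 (borrow)
  4-1-1 → 2
  5-7 → 6 (borrow)
  5-3-1 → 1
  1-1 → 0

0o16255665537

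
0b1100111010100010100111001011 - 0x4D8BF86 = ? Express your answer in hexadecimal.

0b1100111010100010100111001011 = 0xCEA29CB in hexadecimal.
Subtract column by column in base 16:
  B-6 → 5
  C-8 → 4
  9-F → A (borrow)
  2-B-1 → 6 (borrow)
  A-8-1 → 1
  E-D → 1
  C-4 → 8

0x8116A45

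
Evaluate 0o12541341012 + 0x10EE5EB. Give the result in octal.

0x10EE5EB = 0o103562753 in octal.
Add column by column in base 8, right to left:
  2+3 = 5
  1+5 = 6
  0+7 = 7
  1+2 = 3
  4+6 = 2 carry 1
  3+5+1 = 1 carry 1
  1+3+1 = 5
  4+0 = 4
  5+1 = 6
  2+0 = 2
  1+0 = 1

0o12645123765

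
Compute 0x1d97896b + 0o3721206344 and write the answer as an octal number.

0o7467113117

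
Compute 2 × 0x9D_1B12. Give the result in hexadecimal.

0x13A3624

Multiply each base-16 digit by 2, carrying:
  2×2 = 4 → write 4
  1×2 = 2 → write 2
  B×2 = 22 → write 6 carry 1
  1×2+1 = 3 → write 3
  D×2 = 26 → write A carry 1
  9×2+1 = 19 → write 3 carry 1
  remaining carry: 1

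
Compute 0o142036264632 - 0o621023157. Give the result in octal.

0o141215241453

Subtract column by column in base 8:
  2-7 → 3 (borrow)
  3-5-1 → 5 (borrow)
  6-1-1 → 4
  4-3 → 1
  6-2 → 4
  2-0 → 2
  6-1 → 5
  3-2 → 1
  0-6 → 2 (borrow)
  2-0-1 → 1
  4-0 → 4
  1-0 → 1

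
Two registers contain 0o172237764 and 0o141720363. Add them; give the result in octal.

Add column by column in base 8, right to left:
  4+3 = 7
  6+6 = 4 carry 1
  7+3+1 = 3 carry 1
  7+0+1 = 0 carry 1
  3+2+1 = 6
  2+7 = 1 carry 1
  2+1+1 = 4
  7+4 = 3 carry 1
  1+1+1 = 3

0o334160347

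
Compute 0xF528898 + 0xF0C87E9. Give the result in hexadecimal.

0x1E5F1081

Add column by column in base 16, right to left:
  8+9 = 1 carry 1
  9+E+1 = 8 carry 1
  8+7+1 = 0 carry 1
  8+8+1 = 1 carry 1
  2+C+1 = F
  5+0 = 5
  F+F = E carry 1
  final carry 1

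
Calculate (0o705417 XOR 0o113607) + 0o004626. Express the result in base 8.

0o623036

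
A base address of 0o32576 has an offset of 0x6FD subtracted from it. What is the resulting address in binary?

0b10111010000001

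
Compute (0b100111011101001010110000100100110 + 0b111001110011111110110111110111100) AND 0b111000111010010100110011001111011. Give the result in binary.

Add column by column in base 2, right to left:
  0+0 = 0
  1+0 = 1
  1+1 = 0 carry 1
  0+1+1 = 0 carry 1
  0+1+1 = 0 carry 1
  1+1+1 = 1 carry 1
  0+0+1 = 1
  0+1 = 1
  1+1 = 0 carry 1
  0+1+1 = 0 carry 1
  0+1+1 = 0 carry 1
  0+1+1 = 0 carry 1
  0+0+1 = 1
  1+1 = 0 carry 1
  1+1+1 = 1 carry 1
  0+0+1 = 1
  1+1 = 0 carry 1
  0+1+1 = 0 carry 1
  1+1+1 = 1 carry 1
  0+1+1 = 0 carry 1
  0+1+1 = 0 carry 1
  1+1+1 = 1 carry 1
  0+1+1 = 0 carry 1
  1+0+1 = 0 carry 1
  1+0+1 = 0 carry 1
  1+1+1 = 1 carry 1
  0+1+1 = 0 carry 1
  1+1+1 = 1 carry 1
  1+0+1 = 0 carry 1
  1+0+1 = 0 carry 1
  0+1+1 = 0 carry 1
  0+1+1 = 0 carry 1
  1+1+1 = 1 carry 1
  final carry 1
Sum = 0b1100001010001001001101000011100010; now AND with 0b111000111010010100110011001111011:
  1100001010001001001101000011100010
& 0111000111010010100110011001111011
= 0100000010000000000100000001100010

0b100000010000000000100000001100010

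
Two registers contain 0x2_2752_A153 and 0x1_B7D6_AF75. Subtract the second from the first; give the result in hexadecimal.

0x6F7BF1DE

Subtract column by column in base 16:
  3-5 → E (borrow)
  5-7-1 → D (borrow)
  1-F-1 → 1 (borrow)
  A-A-1 → F (borrow)
  2-6-1 → B (borrow)
  5-D-1 → 7 (borrow)
  7-7-1 → F (borrow)
  2-B-1 → 6 (borrow)
  2-1-1 → 0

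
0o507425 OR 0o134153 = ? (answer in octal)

OR each oct digit independently (no carries):
  5|1=5, 0|3=3, 7|4=7, 4|1=5, 2|5=7, 5|3=7

0o537577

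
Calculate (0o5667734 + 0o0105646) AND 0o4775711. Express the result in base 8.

Add column by column in base 8, right to left:
  4+6 = 2 carry 1
  3+4+1 = 0 carry 1
  7+6+1 = 6 carry 1
  7+5+1 = 5 carry 1
  6+0+1 = 7
  6+1 = 7
  5+0 = 5
Sum = 0o5775602; now AND with 0o4775711:
  5&4=4, 7&7=7, 7&7=7, 5&5=5, 6&7=6, 0&1=0, 2&1=0

0o4775600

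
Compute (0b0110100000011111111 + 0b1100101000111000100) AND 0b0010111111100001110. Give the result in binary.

0b10001001000000010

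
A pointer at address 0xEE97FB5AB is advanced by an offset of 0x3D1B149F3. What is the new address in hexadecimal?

0x12BB30FF9E

Add column by column in base 16, right to left:
  B+3 = E
  A+F = 9 carry 1
  5+9+1 = F
  B+4 = F
  F+1 = 0 carry 1
  7+B+1 = 3 carry 1
  9+1+1 = B
  E+D = B carry 1
  E+3+1 = 2 carry 1
  final carry 1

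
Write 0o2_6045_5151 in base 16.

Each octal digit is 3 bits: 2=010 6=110 0=000 4=100 5=101 5=101 1=001 5=101 1=001.
Group the bits into nibbles: 0010 1100 0010 0101 1010 0110 1001 → 2c25a69.

0x2c25a69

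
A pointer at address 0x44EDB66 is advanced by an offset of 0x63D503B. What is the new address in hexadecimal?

0xA8C2BA1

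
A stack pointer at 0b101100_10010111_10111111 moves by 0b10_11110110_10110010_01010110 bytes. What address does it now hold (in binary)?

0b11001000110100101000010101

Add column by column in base 2, right to left:
  1+0 = 1
  1+1 = 0 carry 1
  1+1+1 = 1 carry 1
  1+0+1 = 0 carry 1
  1+1+1 = 1 carry 1
  1+0+1 = 0 carry 1
  0+1+1 = 0 carry 1
  1+0+1 = 0 carry 1
  1+0+1 = 0 carry 1
  1+1+1 = 1 carry 1
  1+0+1 = 0 carry 1
  0+0+1 = 1
  1+1 = 0 carry 1
  0+1+1 = 0 carry 1
  0+0+1 = 1
  1+1 = 0 carry 1
  0+0+1 = 1
  0+1 = 1
  1+1 = 0 carry 1
  1+0+1 = 0 carry 1
  0+1+1 = 0 carry 1
  1+1+1 = 1 carry 1
  0+1+1 = 0 carry 1
  0+1+1 = 0 carry 1
  0+0+1 = 1
  0+1 = 1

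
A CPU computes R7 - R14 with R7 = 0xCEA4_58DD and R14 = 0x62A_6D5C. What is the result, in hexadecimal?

0xC879EB81

Subtract column by column in base 16:
  D-C → 1
  D-5 → 8
  8-D → B (borrow)
  5-6-1 → E (borrow)
  4-A-1 → 9 (borrow)
  A-2-1 → 7
  E-6 → 8
  C-0 → C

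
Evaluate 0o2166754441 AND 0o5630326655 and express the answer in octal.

AND each oct digit independently (no carries):
  2&5=0, 1&6=0, 6&3=2, 6&0=0, 7&3=3, 5&2=0, 4&6=4, 4&6=4, 4&5=4, 1&5=1

0o0020304441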